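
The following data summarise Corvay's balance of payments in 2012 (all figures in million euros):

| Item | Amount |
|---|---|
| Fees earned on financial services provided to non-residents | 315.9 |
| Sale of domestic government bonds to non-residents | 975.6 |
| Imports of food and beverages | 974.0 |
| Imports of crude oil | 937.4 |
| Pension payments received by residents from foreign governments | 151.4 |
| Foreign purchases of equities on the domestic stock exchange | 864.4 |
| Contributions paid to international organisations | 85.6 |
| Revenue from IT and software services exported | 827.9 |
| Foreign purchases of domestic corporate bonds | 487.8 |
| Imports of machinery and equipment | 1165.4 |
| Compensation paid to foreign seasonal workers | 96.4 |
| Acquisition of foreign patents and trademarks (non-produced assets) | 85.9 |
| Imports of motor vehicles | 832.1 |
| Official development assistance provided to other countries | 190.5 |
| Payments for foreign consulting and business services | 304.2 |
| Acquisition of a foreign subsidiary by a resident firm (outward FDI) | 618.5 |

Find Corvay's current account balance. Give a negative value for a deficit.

Goods: -937.4 - 974.0 - 1165.4 - 832.1 = -3908.9
Services: 315.9 - 304.2 + 827.9 = 839.6
Primary income: -96.4
Secondary income: 151.4 - 85.6 - 190.5 = -124.7
Current account = (-3908.9) + 839.6 + (-96.4) + (-124.7) = -3290.4
(Excluded from the current account — financial account: sale of domestic government bonds to non-residents 975.6, foreign purchases of equities on the domestic stock exchange 864.4, foreign purchases of domestic corporate bonds 487.8, acquisition of a foreign subsidiary by a resident firm (outward FDI) 618.5; capital account: acquisition of foreign patents and trademarks (non-produced assets) 85.9.)

-3290.4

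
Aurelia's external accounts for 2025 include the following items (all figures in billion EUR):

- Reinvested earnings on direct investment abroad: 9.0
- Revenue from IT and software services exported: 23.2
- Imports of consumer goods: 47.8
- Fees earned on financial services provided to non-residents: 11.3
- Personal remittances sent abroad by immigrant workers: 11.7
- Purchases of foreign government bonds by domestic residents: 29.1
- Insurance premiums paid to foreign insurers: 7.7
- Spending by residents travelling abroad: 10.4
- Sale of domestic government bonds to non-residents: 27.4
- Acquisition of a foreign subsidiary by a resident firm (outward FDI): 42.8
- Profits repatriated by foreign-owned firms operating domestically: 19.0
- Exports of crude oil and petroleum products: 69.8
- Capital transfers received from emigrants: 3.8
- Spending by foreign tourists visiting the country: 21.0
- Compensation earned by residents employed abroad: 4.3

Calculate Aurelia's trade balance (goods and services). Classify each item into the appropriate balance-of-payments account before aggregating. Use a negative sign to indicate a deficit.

Goods: -47.8 + 69.8 = 22.0
Services: -7.7 + 11.3 + 23.2 - 10.4 + 21.0 = 37.4
Trade balance = 22.0 + 37.4 = 59.4
(Excluded from the trade balance — primary income: reinvested earnings on direct investment abroad 9.0, profits repatriated by foreign-owned firms operating domestically 19.0, compensation earned by residents employed abroad 4.3; secondary income: personal remittances sent abroad by immigrant workers 11.7; financial account: purchases of foreign government bonds by domestic residents 29.1, sale of domestic government bonds to non-residents 27.4, acquisition of a foreign subsidiary by a resident firm (outward FDI) 42.8; capital account: capital transfers received from emigrants 3.8.)

59.4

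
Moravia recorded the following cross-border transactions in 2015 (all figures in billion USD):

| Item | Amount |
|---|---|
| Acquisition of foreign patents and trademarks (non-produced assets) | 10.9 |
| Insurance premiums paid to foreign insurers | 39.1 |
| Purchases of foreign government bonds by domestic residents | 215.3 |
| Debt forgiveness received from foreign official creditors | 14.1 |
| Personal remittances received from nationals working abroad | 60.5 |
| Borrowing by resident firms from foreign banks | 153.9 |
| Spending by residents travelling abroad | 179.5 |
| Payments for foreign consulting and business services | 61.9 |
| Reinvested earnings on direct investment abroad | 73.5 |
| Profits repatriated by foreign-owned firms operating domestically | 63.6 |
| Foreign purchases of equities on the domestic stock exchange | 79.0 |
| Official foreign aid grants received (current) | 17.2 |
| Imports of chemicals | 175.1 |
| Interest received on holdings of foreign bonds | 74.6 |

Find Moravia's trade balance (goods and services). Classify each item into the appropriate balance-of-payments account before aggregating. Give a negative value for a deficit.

-455.6

Goods: -175.1
Services: -39.1 - 61.9 - 179.5 = -280.5
Trade balance = -175.1 + (-280.5) = -455.6
(Excluded from the trade balance — capital account: acquisition of foreign patents and trademarks (non-produced assets) 10.9, debt forgiveness received from foreign official creditors 14.1; financial account: purchases of foreign government bonds by domestic residents 215.3, borrowing by resident firms from foreign banks 153.9, foreign purchases of equities on the domestic stock exchange 79.0; secondary income: personal remittances received from nationals working abroad 60.5, official foreign aid grants received (current) 17.2; primary income: reinvested earnings on direct investment abroad 73.5, profits repatriated by foreign-owned firms operating domestically 63.6, interest received on holdings of foreign bonds 74.6.)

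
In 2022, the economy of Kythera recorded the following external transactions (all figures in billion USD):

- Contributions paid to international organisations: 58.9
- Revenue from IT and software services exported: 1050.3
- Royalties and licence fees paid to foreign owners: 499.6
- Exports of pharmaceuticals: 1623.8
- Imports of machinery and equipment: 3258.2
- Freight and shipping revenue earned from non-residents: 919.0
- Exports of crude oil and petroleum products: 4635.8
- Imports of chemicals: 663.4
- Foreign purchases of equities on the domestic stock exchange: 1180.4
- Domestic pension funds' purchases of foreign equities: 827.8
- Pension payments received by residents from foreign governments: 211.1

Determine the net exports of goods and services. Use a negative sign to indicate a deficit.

3807.7

Goods: 1623.8 - 3258.2 + 4635.8 - 663.4 = 2338.0
Services: -499.6 + 919.0 + 1050.3 = 1469.7
Trade balance = 2338.0 + 1469.7 = 3807.7
(Excluded from the trade balance — secondary income: contributions paid to international organisations 58.9, pension payments received by residents from foreign governments 211.1; financial account: foreign purchases of equities on the domestic stock exchange 1180.4, domestic pension funds' purchases of foreign equities 827.8.)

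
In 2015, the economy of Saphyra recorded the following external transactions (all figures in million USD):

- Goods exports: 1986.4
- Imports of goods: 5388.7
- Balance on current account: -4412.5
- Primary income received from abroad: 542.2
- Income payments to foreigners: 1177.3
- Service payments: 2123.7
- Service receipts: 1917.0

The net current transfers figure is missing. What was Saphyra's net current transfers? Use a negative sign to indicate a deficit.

-168.4

Current account = goods balance + services balance + net primary income + net secondary income
Sum of the known components = -4244.1
Net current transfers = CA - (known components) = -4412.5 - (-4244.1) = -168.4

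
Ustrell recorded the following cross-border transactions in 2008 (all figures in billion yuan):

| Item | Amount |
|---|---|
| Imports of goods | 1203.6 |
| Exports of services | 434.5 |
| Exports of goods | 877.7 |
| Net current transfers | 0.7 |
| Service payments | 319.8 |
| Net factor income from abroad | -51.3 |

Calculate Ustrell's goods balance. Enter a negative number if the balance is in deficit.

Goods balance = 877.7 - 1203.6 = -325.9

-325.9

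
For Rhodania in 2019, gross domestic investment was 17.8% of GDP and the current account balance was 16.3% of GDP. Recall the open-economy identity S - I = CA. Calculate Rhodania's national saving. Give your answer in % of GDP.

34.1

S = I + CA = 17.8 + 16.3 = 34.1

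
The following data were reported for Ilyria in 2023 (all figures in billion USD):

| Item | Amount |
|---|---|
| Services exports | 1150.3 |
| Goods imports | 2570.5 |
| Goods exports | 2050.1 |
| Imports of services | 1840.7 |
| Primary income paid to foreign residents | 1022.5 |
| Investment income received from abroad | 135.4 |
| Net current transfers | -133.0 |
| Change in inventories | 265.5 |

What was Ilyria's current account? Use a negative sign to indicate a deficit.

-2230.9

Goods balance = 2050.1 - 2570.5 = -520.4
Services balance = 1150.3 - 1840.7 = -690.4
Trade balance (goods + services) = -520.4 + (-690.4) = -1210.8
Net primary income = 135.4 - 1022.5 = -887.1
Net secondary income = -133.0
Current account = -1210.8 + (-887.1) + (-133.0) = -2230.9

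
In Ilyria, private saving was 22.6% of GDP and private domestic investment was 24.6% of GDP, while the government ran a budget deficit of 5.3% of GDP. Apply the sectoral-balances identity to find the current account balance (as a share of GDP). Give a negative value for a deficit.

By the sectoral-balances identity, CA = (S_private - I) + (T - G).
Private balance = 22.6 - 24.6 = -2.0
Government balance (T - G) = -5.3
CA = -2.0 + (-5.3) = -7.3

-7.3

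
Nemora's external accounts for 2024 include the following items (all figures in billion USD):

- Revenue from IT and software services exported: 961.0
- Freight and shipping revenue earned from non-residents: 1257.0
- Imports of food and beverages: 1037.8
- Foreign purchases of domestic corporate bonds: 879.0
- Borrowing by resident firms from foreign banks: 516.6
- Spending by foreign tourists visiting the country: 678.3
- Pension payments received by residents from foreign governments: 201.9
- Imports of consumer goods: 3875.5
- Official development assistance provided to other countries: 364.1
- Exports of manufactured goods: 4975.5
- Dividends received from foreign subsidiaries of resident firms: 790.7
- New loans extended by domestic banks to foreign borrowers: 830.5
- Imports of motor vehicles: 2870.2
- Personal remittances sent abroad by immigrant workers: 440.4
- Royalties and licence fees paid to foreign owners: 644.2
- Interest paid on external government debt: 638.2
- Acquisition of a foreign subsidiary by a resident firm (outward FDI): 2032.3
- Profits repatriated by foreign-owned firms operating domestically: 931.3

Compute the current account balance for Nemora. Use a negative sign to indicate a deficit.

Goods: -3875.5 - 1037.8 - 2870.2 + 4975.5 = -2808.0
Services: 678.3 + 961.0 + 1257.0 - 644.2 = 2252.1
Primary income: 790.7 - 638.2 - 931.3 = -778.8
Secondary income: -440.4 + 201.9 - 364.1 = -602.6
Current account = (-2808.0) + 2252.1 + (-778.8) + (-602.6) = -1937.3
(Excluded from the current account — financial account: foreign purchases of domestic corporate bonds 879.0, borrowing by resident firms from foreign banks 516.6, new loans extended by domestic banks to foreign borrowers 830.5, acquisition of a foreign subsidiary by a resident firm (outward FDI) 2032.3.)

-1937.3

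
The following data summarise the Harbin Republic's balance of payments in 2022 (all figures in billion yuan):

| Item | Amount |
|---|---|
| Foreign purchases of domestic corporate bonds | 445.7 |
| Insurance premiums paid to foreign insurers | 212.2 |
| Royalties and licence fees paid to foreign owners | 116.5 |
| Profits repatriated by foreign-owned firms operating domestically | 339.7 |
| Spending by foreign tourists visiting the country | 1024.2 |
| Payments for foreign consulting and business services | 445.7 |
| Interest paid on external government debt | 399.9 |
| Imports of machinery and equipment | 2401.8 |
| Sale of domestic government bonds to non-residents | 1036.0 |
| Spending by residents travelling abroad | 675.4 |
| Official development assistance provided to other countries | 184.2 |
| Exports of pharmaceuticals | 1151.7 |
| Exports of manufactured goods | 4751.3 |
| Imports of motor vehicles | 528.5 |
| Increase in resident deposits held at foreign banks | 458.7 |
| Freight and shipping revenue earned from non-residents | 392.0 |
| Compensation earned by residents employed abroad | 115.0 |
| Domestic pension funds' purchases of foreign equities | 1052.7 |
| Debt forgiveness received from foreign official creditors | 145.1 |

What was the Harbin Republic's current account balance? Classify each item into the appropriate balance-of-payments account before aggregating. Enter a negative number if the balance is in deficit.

2130.3

Goods: -528.5 + 4751.3 + 1151.7 - 2401.8 = 2972.7
Services: -675.4 - 116.5 - 212.2 + 392.0 - 445.7 + 1024.2 = -33.6
Primary income: 115.0 - 339.7 - 399.9 = -624.6
Secondary income: -184.2
Current account = 2972.7 + (-33.6) + (-624.6) + (-184.2) = 2130.3
(Excluded from the current account — financial account: foreign purchases of domestic corporate bonds 445.7, sale of domestic government bonds to non-residents 1036.0, increase in resident deposits held at foreign banks 458.7, domestic pension funds' purchases of foreign equities 1052.7; capital account: debt forgiveness received from foreign official creditors 145.1.)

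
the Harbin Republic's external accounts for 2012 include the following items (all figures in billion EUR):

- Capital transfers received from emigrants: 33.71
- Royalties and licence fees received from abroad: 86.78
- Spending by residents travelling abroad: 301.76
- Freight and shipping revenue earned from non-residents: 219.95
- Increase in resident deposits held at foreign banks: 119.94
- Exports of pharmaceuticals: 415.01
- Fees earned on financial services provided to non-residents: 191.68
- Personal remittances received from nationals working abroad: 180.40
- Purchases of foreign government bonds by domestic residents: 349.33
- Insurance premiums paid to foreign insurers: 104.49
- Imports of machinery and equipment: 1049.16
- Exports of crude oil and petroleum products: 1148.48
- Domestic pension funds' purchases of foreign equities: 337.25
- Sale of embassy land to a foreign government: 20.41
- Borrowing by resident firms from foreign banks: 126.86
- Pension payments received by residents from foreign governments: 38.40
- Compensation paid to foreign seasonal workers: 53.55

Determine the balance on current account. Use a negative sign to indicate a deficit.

Goods: 415.01 + 1148.48 - 1049.16 = 514.33
Services: -301.76 + 86.78 + 219.95 + 191.68 - 104.49 = 92.16
Primary income: -53.55
Secondary income: 38.40 + 180.40 = 218.80
Current account = 514.33 + 92.16 + (-53.55) + 218.80 = 771.74
(Excluded from the current account — capital account: capital transfers received from emigrants 33.71, sale of embassy land to a foreign government 20.41; financial account: increase in resident deposits held at foreign banks 119.94, purchases of foreign government bonds by domestic residents 349.33, domestic pension funds' purchases of foreign equities 337.25, borrowing by resident firms from foreign banks 126.86.)

771.74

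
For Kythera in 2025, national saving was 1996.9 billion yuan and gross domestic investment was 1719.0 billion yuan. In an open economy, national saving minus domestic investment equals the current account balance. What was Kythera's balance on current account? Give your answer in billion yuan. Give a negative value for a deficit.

277.9

S - I = CA (net lending to the rest of the world).
CA = S - I = 1996.9 - 1719.0 = 277.9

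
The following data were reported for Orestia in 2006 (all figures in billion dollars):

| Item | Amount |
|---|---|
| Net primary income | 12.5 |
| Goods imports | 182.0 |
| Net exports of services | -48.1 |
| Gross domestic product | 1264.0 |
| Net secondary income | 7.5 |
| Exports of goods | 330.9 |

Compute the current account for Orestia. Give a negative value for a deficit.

120.8

Goods balance = 330.9 - 182.0 = 148.9
Services balance = -48.1
Trade balance (goods + services) = 148.9 + (-48.1) = 100.8
Net primary income = 12.5
Net secondary income = 7.5
Current account = 100.8 + 12.5 + 7.5 = 120.8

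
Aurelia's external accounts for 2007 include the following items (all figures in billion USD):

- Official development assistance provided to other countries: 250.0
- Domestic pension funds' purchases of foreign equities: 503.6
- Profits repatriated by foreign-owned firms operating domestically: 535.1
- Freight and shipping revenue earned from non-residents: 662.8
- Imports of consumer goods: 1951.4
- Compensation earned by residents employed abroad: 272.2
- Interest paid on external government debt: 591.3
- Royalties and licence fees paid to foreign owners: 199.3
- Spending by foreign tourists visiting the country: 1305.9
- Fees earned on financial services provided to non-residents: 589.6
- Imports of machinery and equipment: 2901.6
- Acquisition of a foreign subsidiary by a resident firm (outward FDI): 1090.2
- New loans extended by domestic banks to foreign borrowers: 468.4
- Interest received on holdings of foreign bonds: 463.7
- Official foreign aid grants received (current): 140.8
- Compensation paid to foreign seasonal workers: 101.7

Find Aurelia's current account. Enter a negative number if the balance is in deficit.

Goods: -2901.6 - 1951.4 = -4853.0
Services: -199.3 + 589.6 + 1305.9 + 662.8 = 2359.0
Primary income: -101.7 - 535.1 + 463.7 - 591.3 + 272.2 = -492.2
Secondary income: 140.8 - 250.0 = -109.2
Current account = (-4853.0) + 2359.0 + (-492.2) + (-109.2) = -3095.4
(Excluded from the current account — financial account: domestic pension funds' purchases of foreign equities 503.6, acquisition of a foreign subsidiary by a resident firm (outward FDI) 1090.2, new loans extended by domestic banks to foreign borrowers 468.4.)

-3095.4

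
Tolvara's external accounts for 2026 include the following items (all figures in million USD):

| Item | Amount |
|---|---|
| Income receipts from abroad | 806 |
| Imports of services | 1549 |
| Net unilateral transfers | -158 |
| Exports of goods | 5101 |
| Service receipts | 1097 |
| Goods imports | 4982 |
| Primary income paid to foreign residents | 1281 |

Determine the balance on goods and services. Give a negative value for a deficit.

Goods balance = 5101 - 4982 = 119
Services balance = 1097 - 1549 = -452
Trade balance (goods + services) = 119 + (-452) = -333

-333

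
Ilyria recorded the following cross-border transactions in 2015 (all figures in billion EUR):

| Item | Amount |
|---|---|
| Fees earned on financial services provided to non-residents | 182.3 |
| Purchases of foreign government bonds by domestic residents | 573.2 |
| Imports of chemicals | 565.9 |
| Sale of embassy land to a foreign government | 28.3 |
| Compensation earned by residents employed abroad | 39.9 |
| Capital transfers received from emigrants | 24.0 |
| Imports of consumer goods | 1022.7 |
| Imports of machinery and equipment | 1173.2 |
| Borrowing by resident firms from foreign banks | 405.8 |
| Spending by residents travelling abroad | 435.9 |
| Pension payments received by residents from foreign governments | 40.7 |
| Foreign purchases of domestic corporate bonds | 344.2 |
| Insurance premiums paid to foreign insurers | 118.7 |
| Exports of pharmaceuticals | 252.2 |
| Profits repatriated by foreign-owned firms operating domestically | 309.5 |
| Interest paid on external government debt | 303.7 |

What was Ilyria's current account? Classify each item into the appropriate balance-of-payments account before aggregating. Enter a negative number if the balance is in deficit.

-3414.5

Goods: 252.2 - 1173.2 - 565.9 - 1022.7 = -2509.6
Services: -118.7 + 182.3 - 435.9 = -372.3
Primary income: 39.9 - 303.7 - 309.5 = -573.3
Secondary income: 40.7
Current account = (-2509.6) + (-372.3) + (-573.3) + 40.7 = -3414.5
(Excluded from the current account — financial account: purchases of foreign government bonds by domestic residents 573.2, borrowing by resident firms from foreign banks 405.8, foreign purchases of domestic corporate bonds 344.2; capital account: sale of embassy land to a foreign government 28.3, capital transfers received from emigrants 24.0.)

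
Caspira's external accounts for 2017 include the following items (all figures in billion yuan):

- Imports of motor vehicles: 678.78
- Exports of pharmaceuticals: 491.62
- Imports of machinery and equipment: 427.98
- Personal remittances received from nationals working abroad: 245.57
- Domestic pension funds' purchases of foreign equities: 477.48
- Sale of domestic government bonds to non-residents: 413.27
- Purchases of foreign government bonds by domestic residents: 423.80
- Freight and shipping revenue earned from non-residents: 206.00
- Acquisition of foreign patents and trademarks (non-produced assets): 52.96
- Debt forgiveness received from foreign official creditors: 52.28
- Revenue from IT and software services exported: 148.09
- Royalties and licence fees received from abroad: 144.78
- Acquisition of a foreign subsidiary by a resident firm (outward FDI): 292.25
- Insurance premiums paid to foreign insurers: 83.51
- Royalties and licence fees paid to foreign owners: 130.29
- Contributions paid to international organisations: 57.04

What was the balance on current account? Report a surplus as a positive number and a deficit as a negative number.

Goods: -678.78 + 491.62 - 427.98 = -615.14
Services: 148.09 + 144.78 + 206.00 - 83.51 - 130.29 = 285.07
Secondary income: -57.04 + 245.57 = 188.53
Current account = (-615.14) + 285.07 + 188.53 = -141.54
(Excluded from the current account — financial account: domestic pension funds' purchases of foreign equities 477.48, sale of domestic government bonds to non-residents 413.27, purchases of foreign government bonds by domestic residents 423.80, acquisition of a foreign subsidiary by a resident firm (outward FDI) 292.25; capital account: acquisition of foreign patents and trademarks (non-produced assets) 52.96, debt forgiveness received from foreign official creditors 52.28.)

-141.54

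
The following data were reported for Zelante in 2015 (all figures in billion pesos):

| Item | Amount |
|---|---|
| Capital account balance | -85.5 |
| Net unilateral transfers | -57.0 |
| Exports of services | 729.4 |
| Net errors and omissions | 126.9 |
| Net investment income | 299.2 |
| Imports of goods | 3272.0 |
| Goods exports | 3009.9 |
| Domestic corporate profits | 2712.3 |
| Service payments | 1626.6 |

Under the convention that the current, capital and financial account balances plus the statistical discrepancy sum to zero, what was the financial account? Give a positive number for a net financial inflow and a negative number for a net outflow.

Goods balance = 3009.9 - 3272.0 = -262.1
Services balance = 729.4 - 1626.6 = -897.2
Trade balance (goods + services) = -262.1 + (-897.2) = -1159.3
Net primary income = 299.2
Net secondary income = -57.0
Current account = -1159.3 + 299.2 + (-57.0) = -917.1
Financial account = -(-917.1 + (-85.5) + 126.9) = 875.7

875.7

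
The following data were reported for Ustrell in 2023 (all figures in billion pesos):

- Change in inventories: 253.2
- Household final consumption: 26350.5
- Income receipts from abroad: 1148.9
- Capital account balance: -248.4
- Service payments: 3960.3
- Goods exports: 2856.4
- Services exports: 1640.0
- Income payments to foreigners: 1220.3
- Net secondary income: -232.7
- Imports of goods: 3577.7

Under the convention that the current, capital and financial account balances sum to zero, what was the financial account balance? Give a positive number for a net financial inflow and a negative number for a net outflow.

3594.1

Goods balance = 2856.4 - 3577.7 = -721.3
Services balance = 1640.0 - 3960.3 = -2320.3
Trade balance (goods + services) = -721.3 + (-2320.3) = -3041.6
Net primary income = 1148.9 - 1220.3 = -71.4
Net secondary income = -232.7
Current account = -3041.6 + (-71.4) + (-232.7) = -3345.7
Financial account = -(-3345.7 + (-248.4)) = 3594.1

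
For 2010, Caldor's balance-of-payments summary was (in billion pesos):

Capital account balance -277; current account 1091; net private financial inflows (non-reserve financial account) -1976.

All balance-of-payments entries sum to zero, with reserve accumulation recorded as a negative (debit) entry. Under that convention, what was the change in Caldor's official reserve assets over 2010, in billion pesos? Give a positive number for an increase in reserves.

-1162

Official reserve transactions balance = -(1091 + (-277) + (-1976)) = 1162
An accumulation of reserves is recorded as a debit (negative entry), so the change in the stock of reserves is the negative of that balance.
Change in official reserves = -(1162) = -1162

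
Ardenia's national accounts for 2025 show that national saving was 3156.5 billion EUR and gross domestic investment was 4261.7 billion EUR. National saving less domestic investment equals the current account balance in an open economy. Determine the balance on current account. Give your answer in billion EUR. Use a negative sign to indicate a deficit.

-1105.2

CA = S - I = 3156.5 - 4261.7 = -1105.2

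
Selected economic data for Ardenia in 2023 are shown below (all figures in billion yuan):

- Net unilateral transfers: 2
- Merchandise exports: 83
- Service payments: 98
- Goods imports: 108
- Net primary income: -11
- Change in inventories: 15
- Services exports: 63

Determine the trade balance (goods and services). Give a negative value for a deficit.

-60

Goods balance = 83 - 108 = -25
Services balance = 63 - 98 = -35
Trade balance (goods + services) = -25 + (-35) = -60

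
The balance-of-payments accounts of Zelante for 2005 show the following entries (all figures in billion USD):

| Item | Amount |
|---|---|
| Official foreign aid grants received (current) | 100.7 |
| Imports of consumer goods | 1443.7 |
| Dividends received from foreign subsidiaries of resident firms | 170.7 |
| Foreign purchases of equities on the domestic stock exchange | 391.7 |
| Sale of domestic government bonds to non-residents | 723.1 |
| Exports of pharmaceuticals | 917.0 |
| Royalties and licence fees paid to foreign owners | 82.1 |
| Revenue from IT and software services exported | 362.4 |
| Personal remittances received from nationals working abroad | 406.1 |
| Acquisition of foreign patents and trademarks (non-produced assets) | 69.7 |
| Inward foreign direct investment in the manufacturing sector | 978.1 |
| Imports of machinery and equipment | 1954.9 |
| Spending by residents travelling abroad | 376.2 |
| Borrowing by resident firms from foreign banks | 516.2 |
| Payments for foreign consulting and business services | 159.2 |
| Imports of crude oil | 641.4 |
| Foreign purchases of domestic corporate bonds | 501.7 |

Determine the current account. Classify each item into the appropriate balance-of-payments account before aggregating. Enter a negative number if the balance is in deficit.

Goods: -1954.9 - 1443.7 - 641.4 + 917.0 = -3123.0
Services: 362.4 - 159.2 - 376.2 - 82.1 = -255.1
Primary income: 170.7
Secondary income: 100.7 + 406.1 = 506.8
Current account = (-3123.0) + (-255.1) + 170.7 + 506.8 = -2700.6
(Excluded from the current account — financial account: foreign purchases of equities on the domestic stock exchange 391.7, sale of domestic government bonds to non-residents 723.1, inward foreign direct investment in the manufacturing sector 978.1, borrowing by resident firms from foreign banks 516.2, foreign purchases of domestic corporate bonds 501.7; capital account: acquisition of foreign patents and trademarks (non-produced assets) 69.7.)

-2700.6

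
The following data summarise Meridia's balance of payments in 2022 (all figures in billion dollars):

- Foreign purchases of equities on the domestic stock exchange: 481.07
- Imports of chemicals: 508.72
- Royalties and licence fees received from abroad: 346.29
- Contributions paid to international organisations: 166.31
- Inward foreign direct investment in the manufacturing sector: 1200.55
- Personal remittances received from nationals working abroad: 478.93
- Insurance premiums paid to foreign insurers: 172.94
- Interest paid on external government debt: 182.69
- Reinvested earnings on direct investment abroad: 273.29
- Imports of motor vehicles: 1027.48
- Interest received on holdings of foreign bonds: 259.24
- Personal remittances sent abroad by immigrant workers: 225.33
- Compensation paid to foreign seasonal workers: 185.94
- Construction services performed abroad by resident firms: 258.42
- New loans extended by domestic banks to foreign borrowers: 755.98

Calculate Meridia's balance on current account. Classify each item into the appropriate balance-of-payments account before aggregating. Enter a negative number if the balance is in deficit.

Goods: -508.72 - 1027.48 = -1536.20
Services: 258.42 - 172.94 + 346.29 = 431.77
Primary income: -182.69 - 185.94 + 273.29 + 259.24 = 163.90
Secondary income: 478.93 - 166.31 - 225.33 = 87.29
Current account = (-1536.20) + 431.77 + 163.90 + 87.29 = -853.24
(Excluded from the current account — financial account: foreign purchases of equities on the domestic stock exchange 481.07, inward foreign direct investment in the manufacturing sector 1200.55, new loans extended by domestic banks to foreign borrowers 755.98.)

-853.24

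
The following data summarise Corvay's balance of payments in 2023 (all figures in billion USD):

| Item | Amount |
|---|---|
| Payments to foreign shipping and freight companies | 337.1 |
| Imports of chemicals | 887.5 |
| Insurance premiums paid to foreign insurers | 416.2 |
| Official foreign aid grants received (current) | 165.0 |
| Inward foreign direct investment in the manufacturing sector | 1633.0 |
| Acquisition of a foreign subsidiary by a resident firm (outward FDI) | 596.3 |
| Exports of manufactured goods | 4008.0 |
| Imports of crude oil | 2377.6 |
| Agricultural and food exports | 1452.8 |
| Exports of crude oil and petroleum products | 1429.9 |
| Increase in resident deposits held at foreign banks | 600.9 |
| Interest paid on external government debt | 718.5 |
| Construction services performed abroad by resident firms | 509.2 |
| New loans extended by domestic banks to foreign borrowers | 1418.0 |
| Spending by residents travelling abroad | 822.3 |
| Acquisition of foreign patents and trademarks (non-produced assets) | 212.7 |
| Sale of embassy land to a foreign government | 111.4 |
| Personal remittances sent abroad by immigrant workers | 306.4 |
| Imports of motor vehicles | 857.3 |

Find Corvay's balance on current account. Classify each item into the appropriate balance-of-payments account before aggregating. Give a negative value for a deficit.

842.0

Goods: -887.5 + 4008.0 - 2377.6 + 1452.8 + 1429.9 - 857.3 = 2768.3
Services: 509.2 - 416.2 - 822.3 - 337.1 = -1066.4
Primary income: -718.5
Secondary income: 165.0 - 306.4 = -141.4
Current account = 2768.3 + (-1066.4) + (-718.5) + (-141.4) = 842.0
(Excluded from the current account — financial account: inward foreign direct investment in the manufacturing sector 1633.0, acquisition of a foreign subsidiary by a resident firm (outward FDI) 596.3, increase in resident deposits held at foreign banks 600.9, new loans extended by domestic banks to foreign borrowers 1418.0; capital account: acquisition of foreign patents and trademarks (non-produced assets) 212.7, sale of embassy land to a foreign government 111.4.)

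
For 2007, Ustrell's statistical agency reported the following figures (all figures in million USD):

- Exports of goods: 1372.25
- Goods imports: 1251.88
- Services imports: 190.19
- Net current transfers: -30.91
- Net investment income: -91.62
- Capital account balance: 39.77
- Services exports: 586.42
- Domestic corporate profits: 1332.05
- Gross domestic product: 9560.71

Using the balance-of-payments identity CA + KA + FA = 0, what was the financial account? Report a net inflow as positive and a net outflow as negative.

-433.84

Goods balance = 1372.25 - 1251.88 = 120.37
Services balance = 586.42 - 190.19 = 396.23
Trade balance (goods + services) = 120.37 + 396.23 = 516.60
Net primary income = -91.62
Net secondary income = -30.91
Current account = 516.60 + (-91.62) + (-30.91) = 394.07
Financial account = -(394.07 + 39.77) = -433.84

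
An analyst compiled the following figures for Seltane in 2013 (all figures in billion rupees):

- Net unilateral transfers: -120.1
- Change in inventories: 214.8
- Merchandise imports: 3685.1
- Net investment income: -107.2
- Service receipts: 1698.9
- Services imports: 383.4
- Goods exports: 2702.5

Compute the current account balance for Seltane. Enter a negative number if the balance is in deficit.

105.6

Goods balance = 2702.5 - 3685.1 = -982.6
Services balance = 1698.9 - 383.4 = 1315.5
Trade balance (goods + services) = -982.6 + 1315.5 = 332.9
Net primary income = -107.2
Net secondary income = -120.1
Current account = 332.9 + (-107.2) + (-120.1) = 105.6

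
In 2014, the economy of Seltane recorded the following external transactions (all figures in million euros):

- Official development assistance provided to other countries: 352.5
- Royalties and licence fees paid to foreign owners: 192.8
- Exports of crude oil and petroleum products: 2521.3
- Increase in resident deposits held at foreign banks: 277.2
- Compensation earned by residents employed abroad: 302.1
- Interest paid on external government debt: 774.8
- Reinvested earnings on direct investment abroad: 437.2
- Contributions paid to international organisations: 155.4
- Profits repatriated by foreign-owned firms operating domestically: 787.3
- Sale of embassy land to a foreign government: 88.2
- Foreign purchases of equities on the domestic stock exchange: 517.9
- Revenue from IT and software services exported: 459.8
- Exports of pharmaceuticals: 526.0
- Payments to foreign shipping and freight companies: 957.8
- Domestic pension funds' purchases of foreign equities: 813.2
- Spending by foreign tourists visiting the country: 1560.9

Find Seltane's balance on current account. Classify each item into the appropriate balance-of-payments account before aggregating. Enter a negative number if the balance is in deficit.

Goods: 2521.3 + 526.0 = 3047.3
Services: -957.8 + 459.8 - 192.8 + 1560.9 = 870.1
Primary income: 437.2 - 787.3 - 774.8 + 302.1 = -822.8
Secondary income: -155.4 - 352.5 = -507.9
Current account = 3047.3 + 870.1 + (-822.8) + (-507.9) = 2586.7
(Excluded from the current account — financial account: increase in resident deposits held at foreign banks 277.2, foreign purchases of equities on the domestic stock exchange 517.9, domestic pension funds' purchases of foreign equities 813.2; capital account: sale of embassy land to a foreign government 88.2.)

2586.7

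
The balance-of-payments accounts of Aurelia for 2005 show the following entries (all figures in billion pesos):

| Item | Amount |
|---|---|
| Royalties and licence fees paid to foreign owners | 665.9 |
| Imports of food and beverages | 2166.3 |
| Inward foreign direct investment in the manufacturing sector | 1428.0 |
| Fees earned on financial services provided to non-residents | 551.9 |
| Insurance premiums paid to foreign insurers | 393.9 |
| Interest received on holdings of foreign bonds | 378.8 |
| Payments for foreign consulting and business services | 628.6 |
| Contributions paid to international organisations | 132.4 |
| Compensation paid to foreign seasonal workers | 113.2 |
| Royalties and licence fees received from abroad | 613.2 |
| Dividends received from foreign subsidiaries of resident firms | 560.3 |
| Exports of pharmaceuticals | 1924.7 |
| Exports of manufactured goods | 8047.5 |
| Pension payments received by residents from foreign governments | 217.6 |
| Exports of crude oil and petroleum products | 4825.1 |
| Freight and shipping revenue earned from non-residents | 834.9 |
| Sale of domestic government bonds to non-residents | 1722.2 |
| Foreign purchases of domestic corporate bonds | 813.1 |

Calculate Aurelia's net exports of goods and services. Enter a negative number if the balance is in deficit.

12942.6

Goods: 4825.1 - 2166.3 + 1924.7 + 8047.5 = 12631.0
Services: -665.9 - 393.9 + 834.9 - 628.6 + 551.9 + 613.2 = 311.6
Trade balance = 12631.0 + 311.6 = 12942.6
(Excluded from the trade balance — financial account: inward foreign direct investment in the manufacturing sector 1428.0, sale of domestic government bonds to non-residents 1722.2, foreign purchases of domestic corporate bonds 813.1; primary income: interest received on holdings of foreign bonds 378.8, compensation paid to foreign seasonal workers 113.2, dividends received from foreign subsidiaries of resident firms 560.3; secondary income: contributions paid to international organisations 132.4, pension payments received by residents from foreign governments 217.6.)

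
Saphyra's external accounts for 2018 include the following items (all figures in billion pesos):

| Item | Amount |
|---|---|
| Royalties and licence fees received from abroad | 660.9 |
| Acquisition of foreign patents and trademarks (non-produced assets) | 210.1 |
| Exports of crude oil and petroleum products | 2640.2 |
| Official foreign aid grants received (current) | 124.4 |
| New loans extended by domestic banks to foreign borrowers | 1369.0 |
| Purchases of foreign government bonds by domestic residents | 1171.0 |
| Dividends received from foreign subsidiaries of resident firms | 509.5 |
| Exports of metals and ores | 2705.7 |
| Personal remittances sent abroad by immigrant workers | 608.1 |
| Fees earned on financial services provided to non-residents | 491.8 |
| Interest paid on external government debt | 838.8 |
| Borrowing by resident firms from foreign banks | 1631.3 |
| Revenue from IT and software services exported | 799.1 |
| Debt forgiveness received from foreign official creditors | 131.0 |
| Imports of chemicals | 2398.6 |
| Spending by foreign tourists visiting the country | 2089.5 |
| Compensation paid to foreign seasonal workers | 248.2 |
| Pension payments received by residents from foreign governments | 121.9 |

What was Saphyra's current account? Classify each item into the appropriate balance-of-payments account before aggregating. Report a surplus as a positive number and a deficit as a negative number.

6049.3

Goods: -2398.6 + 2705.7 + 2640.2 = 2947.3
Services: 799.1 + 660.9 + 491.8 + 2089.5 = 4041.3
Primary income: -248.2 - 838.8 + 509.5 = -577.5
Secondary income: 121.9 + 124.4 - 608.1 = -361.8
Current account = 2947.3 + 4041.3 + (-577.5) + (-361.8) = 6049.3
(Excluded from the current account — capital account: acquisition of foreign patents and trademarks (non-produced assets) 210.1, debt forgiveness received from foreign official creditors 131.0; financial account: new loans extended by domestic banks to foreign borrowers 1369.0, purchases of foreign government bonds by domestic residents 1171.0, borrowing by resident firms from foreign banks 1631.3.)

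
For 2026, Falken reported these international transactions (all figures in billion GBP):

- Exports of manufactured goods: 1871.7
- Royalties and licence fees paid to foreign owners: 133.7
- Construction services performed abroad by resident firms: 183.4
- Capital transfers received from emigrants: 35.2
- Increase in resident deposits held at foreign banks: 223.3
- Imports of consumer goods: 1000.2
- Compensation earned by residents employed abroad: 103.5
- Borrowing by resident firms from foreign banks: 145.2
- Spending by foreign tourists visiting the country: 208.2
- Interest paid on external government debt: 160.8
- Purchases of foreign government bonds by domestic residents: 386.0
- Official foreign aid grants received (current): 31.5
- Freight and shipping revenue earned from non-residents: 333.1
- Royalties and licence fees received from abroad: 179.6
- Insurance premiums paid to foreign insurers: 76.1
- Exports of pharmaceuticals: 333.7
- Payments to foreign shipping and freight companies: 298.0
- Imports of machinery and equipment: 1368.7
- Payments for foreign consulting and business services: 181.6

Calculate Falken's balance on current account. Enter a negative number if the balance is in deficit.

Goods: 1871.7 + 333.7 - 1000.2 - 1368.7 = -163.5
Services: 333.1 - 298.0 + 179.6 - 76.1 + 183.4 - 133.7 - 181.6 + 208.2 = 214.9
Primary income: 103.5 - 160.8 = -57.3
Secondary income: 31.5
Current account = (-163.5) + 214.9 + (-57.3) + 31.5 = 25.6
(Excluded from the current account — capital account: capital transfers received from emigrants 35.2; financial account: increase in resident deposits held at foreign banks 223.3, borrowing by resident firms from foreign banks 145.2, purchases of foreign government bonds by domestic residents 386.0.)

25.6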